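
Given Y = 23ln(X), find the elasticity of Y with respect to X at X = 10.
Elasticity = 1/ln(10) ≈ 0.4343

Elasticity = (dY/dX) · (X/Y)

dY/dX = 23/X
At X = 10: dY/dX = 23/10, Y = 23·ln(10)

Elasticity = (23/10) · (10 / (23·ln(10))) = 1/ln(10) ≈ 0.4343

Interpretation: for a small percentage change in X, the percentage change in Y is approximately 0.43 times as large.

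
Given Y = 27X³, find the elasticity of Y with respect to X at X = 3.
Elasticity = 3

Elasticity = (dY/dX) · (X/Y)

dY/dX = 81·X²
At X = 3: dY/dX = 729, Y = 729

Elasticity = 729 · (3 / 729) = 3

Interpretation: for a small percentage change in X, the percentage change in Y is approximately 3.00 times as large.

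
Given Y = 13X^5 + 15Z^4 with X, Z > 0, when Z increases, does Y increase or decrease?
Y increases

Taking the partial derivative:
∂Y/∂Z = 60Z^3

∂Y/∂Z = 60Z^3 > 0 (assuming positive values)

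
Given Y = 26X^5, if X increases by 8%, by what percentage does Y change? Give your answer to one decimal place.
46.9%

For Y = 26X^5:
If X → X(1 + 0.08)
Then Y → Y · (1 + 0.08)^5
     ≈ Y · 1.4693

Percentage change = ((1 + 0.08)^5 − 1) × 100% ≈ 46.9%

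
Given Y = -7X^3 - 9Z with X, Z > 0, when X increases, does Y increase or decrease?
Y decreases

Taking the partial derivative:
∂Y/∂X = -21X^2

∂Y/∂X = -21X^2 < 0 (assuming positive values)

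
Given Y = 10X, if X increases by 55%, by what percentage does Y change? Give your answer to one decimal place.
55.0%

For Y = 10X:
If X → X(1 + 0.55)
Then Y → Y · (1 + 0.55)^1
     = Y · 1.5500

Percentage change = ((1 + 0.55)^1 − 1) × 100% = 55.0%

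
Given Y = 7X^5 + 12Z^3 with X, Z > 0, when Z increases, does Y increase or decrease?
Y increases

Taking the partial derivative:
∂Y/∂Z = 36Z^2

∂Y/∂Z = 36Z^2 > 0 (assuming positive values)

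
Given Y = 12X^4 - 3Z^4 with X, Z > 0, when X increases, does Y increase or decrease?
Y increases

Taking the partial derivative:
∂Y/∂X = 48X^3

∂Y/∂X = 48X^3 > 0 (assuming positive values)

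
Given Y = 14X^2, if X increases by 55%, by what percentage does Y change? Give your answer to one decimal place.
140.3%

For Y = 14X^2:
If X → X(1 + 0.55)
Then Y → Y · (1 + 0.55)^2
     = Y · 2.4025

Percentage change = ((1 + 0.55)^2 − 1) × 100% ≈ 140.3%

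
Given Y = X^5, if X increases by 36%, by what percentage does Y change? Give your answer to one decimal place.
365.3%

For Y = X^5:
If X → X(1 + 0.36)
Then Y → Y · (1 + 0.36)^5
     ≈ Y · 4.6526

Percentage change = ((1 + 0.36)^5 − 1) × 100% ≈ 365.3%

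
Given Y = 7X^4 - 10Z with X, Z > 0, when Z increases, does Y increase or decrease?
Y decreases

Taking the partial derivative:
∂Y/∂Z = -10

∂Y/∂Z = -10 < 0 (assuming positive values)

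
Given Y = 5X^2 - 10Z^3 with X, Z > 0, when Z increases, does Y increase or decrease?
Y decreases

Taking the partial derivative:
∂Y/∂Z = -30Z^2

∂Y/∂Z = -30Z^2 < 0 (assuming positive values)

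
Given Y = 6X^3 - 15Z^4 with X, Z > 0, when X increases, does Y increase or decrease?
Y increases

Taking the partial derivative:
∂Y/∂X = 18X^2

∂Y/∂X = 18X^2 > 0 (assuming positive values)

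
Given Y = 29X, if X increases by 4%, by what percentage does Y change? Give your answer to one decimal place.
4.0%

For Y = 29X:
If X → X(1 + 0.04)
Then Y → Y · (1 + 0.04)^1
     = Y · 1.0400

Percentage change = ((1 + 0.04)^1 − 1) × 100% = 4.0%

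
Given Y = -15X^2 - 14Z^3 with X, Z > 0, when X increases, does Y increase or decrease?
Y decreases

Taking the partial derivative:
∂Y/∂X = -30X

∂Y/∂X = -30X < 0 (assuming positive values)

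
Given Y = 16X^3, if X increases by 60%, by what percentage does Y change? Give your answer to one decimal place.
309.6%

For Y = 16X^3:
If X → X(1 + 0.6)
Then Y → Y · (1 + 0.6)^3
     = Y · 4.0960

Percentage change = ((1 + 0.6)^3 − 1) × 100% = 309.6%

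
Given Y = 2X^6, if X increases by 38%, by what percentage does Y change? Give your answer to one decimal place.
590.7%

For Y = 2X^6:
If X → X(1 + 0.38)
Then Y → Y · (1 + 0.38)^6
     ≈ Y · 6.9068

Percentage change = ((1 + 0.38)^6 − 1) × 100% ≈ 590.7%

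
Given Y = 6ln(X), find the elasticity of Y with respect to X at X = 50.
Elasticity = 1/ln(50) ≈ 0.2556

Elasticity = (dY/dX) · (X/Y)

dY/dX = 6/X
At X = 50: dY/dX = 3/25, Y = 6·ln(50)

Elasticity = (3/25) · (50 / (6·ln(50))) = 1/ln(50) ≈ 0.2556

Interpretation: for a small percentage change in X, the percentage change in Y is approximately 0.26 times as large.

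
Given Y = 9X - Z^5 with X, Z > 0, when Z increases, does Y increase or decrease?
Y decreases

Taking the partial derivative:
∂Y/∂Z = -5Z^4

∂Y/∂Z = -5Z^4 < 0 (assuming positive values)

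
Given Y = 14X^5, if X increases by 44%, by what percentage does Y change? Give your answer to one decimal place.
519.2%

For Y = 14X^5:
If X → X(1 + 0.44)
Then Y → Y · (1 + 0.44)^5
     ≈ Y · 6.1917

Percentage change = ((1 + 0.44)^5 − 1) × 100% ≈ 519.2%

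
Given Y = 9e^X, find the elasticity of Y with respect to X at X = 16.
Elasticity = 16

Elasticity = (dY/dX) · (X/Y)

dY/dX = 9·e^X
At X = 16: dY/dX = 9·e^16, Y = 9·e^16

Elasticity = (9·e^16) · (16 / (9·e^16)) = 16

Interpretation: for a small percentage change in X, the percentage change in Y is approximately 16.00 times as large.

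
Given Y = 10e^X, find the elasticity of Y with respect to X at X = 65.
Elasticity = 65

Elasticity = (dY/dX) · (X/Y)

dY/dX = 10·e^X
At X = 65: dY/dX = 10·e^65, Y = 10·e^65

Elasticity = (10·e^65) · (65 / (10·e^65)) = 65

Interpretation: for a small percentage change in X, the percentage change in Y is approximately 65.00 times as large.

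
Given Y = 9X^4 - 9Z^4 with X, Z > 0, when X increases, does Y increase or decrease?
Y increases

Taking the partial derivative:
∂Y/∂X = 36X^3

∂Y/∂X = 36X^3 > 0 (assuming positive values)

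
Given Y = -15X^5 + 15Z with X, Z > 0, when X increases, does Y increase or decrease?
Y decreases

Taking the partial derivative:
∂Y/∂X = -75X^4

∂Y/∂X = -75X^4 < 0 (assuming positive values)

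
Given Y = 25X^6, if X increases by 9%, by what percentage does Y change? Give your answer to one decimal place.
67.7%

For Y = 25X^6:
If X → X(1 + 0.09)
Then Y → Y · (1 + 0.09)^6
     ≈ Y · 1.6771

Percentage change = ((1 + 0.09)^6 − 1) × 100% ≈ 67.7%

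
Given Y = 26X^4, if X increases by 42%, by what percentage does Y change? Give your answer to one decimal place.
306.6%

For Y = 26X^4:
If X → X(1 + 0.42)
Then Y → Y · (1 + 0.42)^4
     ≈ Y · 4.0659

Percentage change = ((1 + 0.42)^4 − 1) × 100% ≈ 306.6%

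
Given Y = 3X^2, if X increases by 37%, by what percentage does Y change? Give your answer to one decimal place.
87.7%

For Y = 3X^2:
If X → X(1 + 0.37)
Then Y → Y · (1 + 0.37)^2
     = Y · 1.8769

Percentage change = ((1 + 0.37)^2 − 1) × 100% ≈ 87.7%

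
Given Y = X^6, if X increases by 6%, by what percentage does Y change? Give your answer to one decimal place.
41.9%

For Y = X^6:
If X → X(1 + 0.06)
Then Y → Y · (1 + 0.06)^6
     ≈ Y · 1.4185

Percentage change = ((1 + 0.06)^6 − 1) × 100% ≈ 41.9%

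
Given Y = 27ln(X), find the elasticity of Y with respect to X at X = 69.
Elasticity = 1/ln(69) ≈ 0.2362

Elasticity = (dY/dX) · (X/Y)

dY/dX = 27/X
At X = 69: dY/dX = 9/23, Y = 27·ln(69)

Elasticity = (9/23) · (69 / (27·ln(69))) = 1/ln(69) ≈ 0.2362

Interpretation: for a small percentage change in X, the percentage change in Y is approximately 0.24 times as large.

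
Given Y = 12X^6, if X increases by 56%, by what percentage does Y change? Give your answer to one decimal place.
1341.3%

For Y = 12X^6:
If X → X(1 + 0.56)
Then Y → Y · (1 + 0.56)^6
     ≈ Y · 14.4128

Percentage change = ((1 + 0.56)^6 − 1) × 100% ≈ 1341.3%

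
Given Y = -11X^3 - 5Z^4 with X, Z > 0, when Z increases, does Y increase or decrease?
Y decreases

Taking the partial derivative:
∂Y/∂Z = -20Z^3

∂Y/∂Z = -20Z^3 < 0 (assuming positive values)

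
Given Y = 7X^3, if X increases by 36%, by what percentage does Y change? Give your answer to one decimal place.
151.5%

For Y = 7X^3:
If X → X(1 + 0.36)
Then Y → Y · (1 + 0.36)^3
     ≈ Y · 2.5155

Percentage change = ((1 + 0.36)^3 − 1) × 100% ≈ 151.5%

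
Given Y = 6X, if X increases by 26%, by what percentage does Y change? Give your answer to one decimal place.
26.0%

For Y = 6X:
If X → X(1 + 0.26)
Then Y → Y · (1 + 0.26)^1
     = Y · 1.2600

Percentage change = ((1 + 0.26)^1 − 1) × 100% = 26.0%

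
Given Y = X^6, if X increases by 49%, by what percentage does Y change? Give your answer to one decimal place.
994.3%

For Y = X^6:
If X → X(1 + 0.49)
Then Y → Y · (1 + 0.49)^6
     ≈ Y · 10.9425

Percentage change = ((1 + 0.49)^6 − 1) × 100% ≈ 994.3%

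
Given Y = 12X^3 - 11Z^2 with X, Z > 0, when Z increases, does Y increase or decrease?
Y decreases

Taking the partial derivative:
∂Y/∂Z = -22Z

∂Y/∂Z = -22Z < 0 (assuming positive values)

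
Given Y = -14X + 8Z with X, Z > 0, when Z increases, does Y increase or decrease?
Y increases

Taking the partial derivative:
∂Y/∂Z = 8

∂Y/∂Z = 8 > 0 (assuming positive values)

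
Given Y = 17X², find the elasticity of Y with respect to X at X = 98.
Elasticity = 2

Elasticity = (dY/dX) · (X/Y)

dY/dX = 34·X
At X = 98: dY/dX = 3332, Y = 163268

Elasticity = 3332 · (98 / 163268) = 2

Interpretation: for a small percentage change in X, the percentage change in Y is approximately 2.00 times as large.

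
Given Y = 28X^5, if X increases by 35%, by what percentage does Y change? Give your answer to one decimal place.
348.4%

For Y = 28X^5:
If X → X(1 + 0.35)
Then Y → Y · (1 + 0.35)^5
     ≈ Y · 4.4840

Percentage change = ((1 + 0.35)^5 − 1) × 100% ≈ 348.4%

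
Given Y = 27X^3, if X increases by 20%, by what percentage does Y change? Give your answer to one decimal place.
72.8%

For Y = 27X^3:
If X → X(1 + 0.2)
Then Y → Y · (1 + 0.2)^3
     = Y · 1.7280

Percentage change = ((1 + 0.2)^3 − 1) × 100% = 72.8%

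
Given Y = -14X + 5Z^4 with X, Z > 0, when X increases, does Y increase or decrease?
Y decreases

Taking the partial derivative:
∂Y/∂X = -14

∂Y/∂X = -14 < 0 (assuming positive values)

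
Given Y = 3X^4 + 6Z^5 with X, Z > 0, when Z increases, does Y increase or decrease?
Y increases

Taking the partial derivative:
∂Y/∂Z = 30Z^4

∂Y/∂Z = 30Z^4 > 0 (assuming positive values)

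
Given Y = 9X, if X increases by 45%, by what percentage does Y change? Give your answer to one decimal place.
45.0%

For Y = 9X:
If X → X(1 + 0.45)
Then Y → Y · (1 + 0.45)^1
     = Y · 1.4500

Percentage change = ((1 + 0.45)^1 − 1) × 100% = 45.0%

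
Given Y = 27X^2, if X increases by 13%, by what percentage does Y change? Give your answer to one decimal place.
27.7%

For Y = 27X^2:
If X → X(1 + 0.13)
Then Y → Y · (1 + 0.13)^2
     = Y · 1.2769

Percentage change = ((1 + 0.13)^2 − 1) × 100% ≈ 27.7%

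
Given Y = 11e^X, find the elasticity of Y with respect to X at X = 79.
Elasticity = 79

Elasticity = (dY/dX) · (X/Y)

dY/dX = 11·e^X
At X = 79: dY/dX = 11·e^79, Y = 11·e^79

Elasticity = (11·e^79) · (79 / (11·e^79)) = 79

Interpretation: for a small percentage change in X, the percentage change in Y is approximately 79.00 times as large.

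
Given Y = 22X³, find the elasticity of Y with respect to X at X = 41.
Elasticity = 3

Elasticity = (dY/dX) · (X/Y)

dY/dX = 66·X²
At X = 41: dY/dX = 110946, Y = 1516262

Elasticity = 110946 · (41 / 1516262) = 3

Interpretation: for a small percentage change in X, the percentage change in Y is approximately 3.00 times as large.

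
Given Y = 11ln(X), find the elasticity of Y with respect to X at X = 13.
Elasticity = 1/ln(13) ≈ 0.3899

Elasticity = (dY/dX) · (X/Y)

dY/dX = 11/X
At X = 13: dY/dX = 11/13, Y = 11·ln(13)

Elasticity = (11/13) · (13 / (11·ln(13))) = 1/ln(13) ≈ 0.3899

Interpretation: for a small percentage change in X, the percentage change in Y is approximately 0.39 times as large.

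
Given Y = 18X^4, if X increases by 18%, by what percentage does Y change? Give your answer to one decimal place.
93.9%

For Y = 18X^4:
If X → X(1 + 0.18)
Then Y → Y · (1 + 0.18)^4
     ≈ Y · 1.9388

Percentage change = ((1 + 0.18)^4 − 1) × 100% ≈ 93.9%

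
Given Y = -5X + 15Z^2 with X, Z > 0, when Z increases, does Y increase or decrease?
Y increases

Taking the partial derivative:
∂Y/∂Z = 30Z

∂Y/∂Z = 30Z > 0 (assuming positive values)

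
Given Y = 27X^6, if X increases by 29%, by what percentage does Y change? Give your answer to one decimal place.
360.8%

For Y = 27X^6:
If X → X(1 + 0.29)
Then Y → Y · (1 + 0.29)^6
     ≈ Y · 4.6083

Percentage change = ((1 + 0.29)^6 − 1) × 100% ≈ 360.8%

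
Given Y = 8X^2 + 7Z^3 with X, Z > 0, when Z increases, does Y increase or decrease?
Y increases

Taking the partial derivative:
∂Y/∂Z = 21Z^2

∂Y/∂Z = 21Z^2 > 0 (assuming positive values)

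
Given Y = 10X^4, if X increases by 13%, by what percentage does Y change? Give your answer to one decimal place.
63.0%

For Y = 10X^4:
If X → X(1 + 0.13)
Then Y → Y · (1 + 0.13)^4
     ≈ Y · 1.6305

Percentage change = ((1 + 0.13)^4 − 1) × 100% ≈ 63.0%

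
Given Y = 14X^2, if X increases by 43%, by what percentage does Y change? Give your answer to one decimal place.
104.5%

For Y = 14X^2:
If X → X(1 + 0.43)
Then Y → Y · (1 + 0.43)^2
     = Y · 2.0449

Percentage change = ((1 + 0.43)^2 − 1) × 100% ≈ 104.5%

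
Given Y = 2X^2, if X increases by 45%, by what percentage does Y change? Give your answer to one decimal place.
110.3%

For Y = 2X^2:
If X → X(1 + 0.45)
Then Y → Y · (1 + 0.45)^2
     = Y · 2.1025

Percentage change = ((1 + 0.45)^2 − 1) × 100% ≈ 110.3%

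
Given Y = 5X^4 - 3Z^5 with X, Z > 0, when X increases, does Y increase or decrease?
Y increases

Taking the partial derivative:
∂Y/∂X = 20X^3

∂Y/∂X = 20X^3 > 0 (assuming positive values)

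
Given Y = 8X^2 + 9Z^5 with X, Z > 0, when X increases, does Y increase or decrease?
Y increases

Taking the partial derivative:
∂Y/∂X = 16X

∂Y/∂X = 16X > 0 (assuming positive values)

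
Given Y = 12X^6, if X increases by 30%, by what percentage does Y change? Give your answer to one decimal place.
382.7%

For Y = 12X^6:
If X → X(1 + 0.3)
Then Y → Y · (1 + 0.3)^6
     ≈ Y · 4.8268

Percentage change = ((1 + 0.3)^6 − 1) × 100% ≈ 382.7%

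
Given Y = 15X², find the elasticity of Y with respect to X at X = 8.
Elasticity = 2

Elasticity = (dY/dX) · (X/Y)

dY/dX = 30·X
At X = 8: dY/dX = 240, Y = 960

Elasticity = 240 · (8 / 960) = 2

Interpretation: for a small percentage change in X, the percentage change in Y is approximately 2.00 times as large.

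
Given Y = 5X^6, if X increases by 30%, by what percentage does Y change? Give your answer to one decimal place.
382.7%

For Y = 5X^6:
If X → X(1 + 0.3)
Then Y → Y · (1 + 0.3)^6
     ≈ Y · 4.8268

Percentage change = ((1 + 0.3)^6 − 1) × 100% ≈ 382.7%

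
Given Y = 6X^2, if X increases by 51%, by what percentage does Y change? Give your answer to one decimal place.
128.0%

For Y = 6X^2:
If X → X(1 + 0.51)
Then Y → Y · (1 + 0.51)^2
     = Y · 2.2801

Percentage change = ((1 + 0.51)^2 − 1) × 100% ≈ 128.0%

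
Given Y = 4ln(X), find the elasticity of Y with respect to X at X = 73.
Elasticity = 1/ln(73) ≈ 0.2331

Elasticity = (dY/dX) · (X/Y)

dY/dX = 4/X
At X = 73: dY/dX = 4/73, Y = 4·ln(73)

Elasticity = (4/73) · (73 / (4·ln(73))) = 1/ln(73) ≈ 0.2331

Interpretation: for a small percentage change in X, the percentage change in Y is approximately 0.23 times as large.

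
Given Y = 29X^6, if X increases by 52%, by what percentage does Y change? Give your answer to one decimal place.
1133.3%

For Y = 29X^6:
If X → X(1 + 0.52)
Then Y → Y · (1 + 0.52)^6
     ≈ Y · 12.3328

Percentage change = ((1 + 0.52)^6 − 1) × 100% ≈ 1133.3%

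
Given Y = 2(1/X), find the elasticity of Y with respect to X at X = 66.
Elasticity = -1

Elasticity = (dY/dX) · (X/Y)

dY/dX = -2/X²
At X = 66: dY/dX = -1/2178, Y = 1/33

Elasticity = (-1/2178) · (66 / (1/33)) = -1

Interpretation: for a small percentage change in X, the percentage change in Y is approximately -1.00 times as large.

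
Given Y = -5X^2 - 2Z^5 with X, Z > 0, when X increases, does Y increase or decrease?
Y decreases

Taking the partial derivative:
∂Y/∂X = -10X

∂Y/∂X = -10X < 0 (assuming positive values)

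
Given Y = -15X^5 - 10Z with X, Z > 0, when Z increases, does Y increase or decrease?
Y decreases

Taking the partial derivative:
∂Y/∂Z = -10

∂Y/∂Z = -10 < 0 (assuming positive values)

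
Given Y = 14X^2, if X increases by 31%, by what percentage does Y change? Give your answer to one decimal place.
71.6%

For Y = 14X^2:
If X → X(1 + 0.31)
Then Y → Y · (1 + 0.31)^2
     = Y · 1.7161

Percentage change = ((1 + 0.31)^2 − 1) × 100% ≈ 71.6%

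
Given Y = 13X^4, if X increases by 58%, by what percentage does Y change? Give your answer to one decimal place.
523.2%

For Y = 13X^4:
If X → X(1 + 0.58)
Then Y → Y · (1 + 0.58)^4
     ≈ Y · 6.2320

Percentage change = ((1 + 0.58)^4 − 1) × 100% ≈ 523.2%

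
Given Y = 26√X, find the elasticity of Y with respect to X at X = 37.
Elasticity = 1/2

Elasticity = (dY/dX) · (X/Y)

dY/dX = 13/√X
At X = 37: dY/dX = 13·√37/37, Y = 26·√37

Elasticity = (13·√37/37) · (37 / (26·√37)) = 1/2

Interpretation: for a small percentage change in X, the percentage change in Y is approximately 0.50 times as large.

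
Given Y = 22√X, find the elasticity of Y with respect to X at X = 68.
Elasticity = 1/2

Elasticity = (dY/dX) · (X/Y)

dY/dX = 11/√X
At X = 68: dY/dX = 11·√17/34, Y = 44·√17

Elasticity = (11·√17/34) · (68 / (44·√17)) = 1/2

Interpretation: for a small percentage change in X, the percentage change in Y is approximately 0.50 times as large.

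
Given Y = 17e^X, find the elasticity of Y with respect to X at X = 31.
Elasticity = 31

Elasticity = (dY/dX) · (X/Y)

dY/dX = 17·e^X
At X = 31: dY/dX = 17·e^31, Y = 17·e^31

Elasticity = (17·e^31) · (31 / (17·e^31)) = 31

Interpretation: for a small percentage change in X, the percentage change in Y is approximately 31.00 times as large.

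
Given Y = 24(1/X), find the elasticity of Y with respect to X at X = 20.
Elasticity = -1

Elasticity = (dY/dX) · (X/Y)

dY/dX = -24/X²
At X = 20: dY/dX = -3/50, Y = 6/5

Elasticity = (-3/50) · (20 / (6/5)) = -1

Interpretation: for a small percentage change in X, the percentage change in Y is approximately -1.00 times as large.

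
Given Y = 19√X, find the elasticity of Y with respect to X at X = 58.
Elasticity = 1/2

Elasticity = (dY/dX) · (X/Y)

dY/dX = 19/(2·√X)
At X = 58: dY/dX = 19·√58/116, Y = 19·√58

Elasticity = (19·√58/116) · (58 / (19·√58)) = 1/2

Interpretation: for a small percentage change in X, the percentage change in Y is approximately 0.50 times as large.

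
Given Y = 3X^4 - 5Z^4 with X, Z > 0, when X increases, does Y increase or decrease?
Y increases

Taking the partial derivative:
∂Y/∂X = 12X^3

∂Y/∂X = 12X^3 > 0 (assuming positive values)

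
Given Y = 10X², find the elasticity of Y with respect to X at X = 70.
Elasticity = 2

Elasticity = (dY/dX) · (X/Y)

dY/dX = 20·X
At X = 70: dY/dX = 1400, Y = 49000

Elasticity = 1400 · (70 / 49000) = 2

Interpretation: for a small percentage change in X, the percentage change in Y is approximately 2.00 times as large.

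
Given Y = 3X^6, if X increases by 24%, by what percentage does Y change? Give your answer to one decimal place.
263.5%

For Y = 3X^6:
If X → X(1 + 0.24)
Then Y → Y · (1 + 0.24)^6
     ≈ Y · 3.6352

Percentage change = ((1 + 0.24)^6 − 1) × 100% ≈ 263.5%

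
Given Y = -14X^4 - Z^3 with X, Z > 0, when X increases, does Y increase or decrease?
Y decreases

Taking the partial derivative:
∂Y/∂X = -56X^3

∂Y/∂X = -56X^3 < 0 (assuming positive values)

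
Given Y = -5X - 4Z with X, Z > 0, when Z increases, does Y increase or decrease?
Y decreases

Taking the partial derivative:
∂Y/∂Z = -4

∂Y/∂Z = -4 < 0 (assuming positive values)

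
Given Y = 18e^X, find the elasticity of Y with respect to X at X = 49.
Elasticity = 49

Elasticity = (dY/dX) · (X/Y)

dY/dX = 18·e^X
At X = 49: dY/dX = 18·e^49, Y = 18·e^49

Elasticity = (18·e^49) · (49 / (18·e^49)) = 49

Interpretation: for a small percentage change in X, the percentage change in Y is approximately 49.00 times as large.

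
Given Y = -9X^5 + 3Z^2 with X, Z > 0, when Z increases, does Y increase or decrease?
Y increases

Taking the partial derivative:
∂Y/∂Z = 6Z

∂Y/∂Z = 6Z > 0 (assuming positive values)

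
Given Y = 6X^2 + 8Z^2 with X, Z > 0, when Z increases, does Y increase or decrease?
Y increases

Taking the partial derivative:
∂Y/∂Z = 16Z

∂Y/∂Z = 16Z > 0 (assuming positive values)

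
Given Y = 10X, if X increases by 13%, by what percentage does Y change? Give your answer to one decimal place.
13.0%

For Y = 10X:
If X → X(1 + 0.13)
Then Y → Y · (1 + 0.13)^1
     = Y · 1.1300

Percentage change = ((1 + 0.13)^1 − 1) × 100% = 13.0%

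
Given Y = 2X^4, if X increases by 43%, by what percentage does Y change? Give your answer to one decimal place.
318.2%

For Y = 2X^4:
If X → X(1 + 0.43)
Then Y → Y · (1 + 0.43)^4
     ≈ Y · 4.1816

Percentage change = ((1 + 0.43)^4 − 1) × 100% ≈ 318.2%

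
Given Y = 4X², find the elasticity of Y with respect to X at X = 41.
Elasticity = 2

Elasticity = (dY/dX) · (X/Y)

dY/dX = 8·X
At X = 41: dY/dX = 328, Y = 6724

Elasticity = 328 · (41 / 6724) = 2

Interpretation: for a small percentage change in X, the percentage change in Y is approximately 2.00 times as large.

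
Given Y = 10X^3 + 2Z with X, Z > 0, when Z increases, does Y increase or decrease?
Y increases

Taking the partial derivative:
∂Y/∂Z = 2

∂Y/∂Z = 2 > 0 (assuming positive values)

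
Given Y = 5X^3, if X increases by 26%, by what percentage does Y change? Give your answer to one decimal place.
100.0%

For Y = 5X^3:
If X → X(1 + 0.26)
Then Y → Y · (1 + 0.26)^3
     ≈ Y · 2.0004

Percentage change = ((1 + 0.26)^3 − 1) × 100% ≈ 100.0%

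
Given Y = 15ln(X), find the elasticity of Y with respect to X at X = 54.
Elasticity = 1/ln(54) ≈ 0.2507

Elasticity = (dY/dX) · (X/Y)

dY/dX = 15/X
At X = 54: dY/dX = 5/18, Y = 15·ln(54)

Elasticity = (5/18) · (54 / (15·ln(54))) = 1/ln(54) ≈ 0.2507

Interpretation: for a small percentage change in X, the percentage change in Y is approximately 0.25 times as large.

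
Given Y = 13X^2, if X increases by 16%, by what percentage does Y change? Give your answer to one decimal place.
34.6%

For Y = 13X^2:
If X → X(1 + 0.16)
Then Y → Y · (1 + 0.16)^2
     = Y · 1.3456

Percentage change = ((1 + 0.16)^2 − 1) × 100% ≈ 34.6%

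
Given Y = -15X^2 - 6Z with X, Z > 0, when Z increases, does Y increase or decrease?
Y decreases

Taking the partial derivative:
∂Y/∂Z = -6

∂Y/∂Z = -6 < 0 (assuming positive values)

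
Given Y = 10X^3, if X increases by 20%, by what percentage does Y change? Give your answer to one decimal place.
72.8%

For Y = 10X^3:
If X → X(1 + 0.2)
Then Y → Y · (1 + 0.2)^3
     = Y · 1.7280

Percentage change = ((1 + 0.2)^3 − 1) × 100% = 72.8%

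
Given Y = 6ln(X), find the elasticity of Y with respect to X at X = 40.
Elasticity = 1/ln(40) ≈ 0.2711

Elasticity = (dY/dX) · (X/Y)

dY/dX = 6/X
At X = 40: dY/dX = 3/20, Y = 6·ln(40)

Elasticity = (3/20) · (40 / (6·ln(40))) = 1/ln(40) ≈ 0.2711

Interpretation: for a small percentage change in X, the percentage change in Y is approximately 0.27 times as large.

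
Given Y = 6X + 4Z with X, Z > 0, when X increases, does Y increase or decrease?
Y increases

Taking the partial derivative:
∂Y/∂X = 6

∂Y/∂X = 6 > 0 (assuming positive values)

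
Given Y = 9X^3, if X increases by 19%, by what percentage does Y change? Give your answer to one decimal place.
68.5%

For Y = 9X^3:
If X → X(1 + 0.19)
Then Y → Y · (1 + 0.19)^3
     ≈ Y · 1.6852

Percentage change = ((1 + 0.19)^3 − 1) × 100% ≈ 68.5%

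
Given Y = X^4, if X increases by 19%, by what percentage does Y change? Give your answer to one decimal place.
100.5%

For Y = X^4:
If X → X(1 + 0.19)
Then Y → Y · (1 + 0.19)^4
     ≈ Y · 2.0053

Percentage change = ((1 + 0.19)^4 − 1) × 100% ≈ 100.5%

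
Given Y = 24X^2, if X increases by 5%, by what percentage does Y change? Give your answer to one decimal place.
10.3%

For Y = 24X^2:
If X → X(1 + 0.05)
Then Y → Y · (1 + 0.05)^2
     = Y · 1.1025

Percentage change = ((1 + 0.05)^2 − 1) × 100% ≈ 10.3%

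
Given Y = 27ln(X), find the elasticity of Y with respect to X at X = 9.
Elasticity = 1/ln(9) ≈ 0.4551

Elasticity = (dY/dX) · (X/Y)

dY/dX = 27/X
At X = 9: dY/dX = 3, Y = 27·ln(9)

Elasticity = 3 · (9 / (27·ln(9))) = 1/ln(9) ≈ 0.4551

Interpretation: for a small percentage change in X, the percentage change in Y is approximately 0.46 times as large.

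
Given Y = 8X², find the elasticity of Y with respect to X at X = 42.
Elasticity = 2

Elasticity = (dY/dX) · (X/Y)

dY/dX = 16·X
At X = 42: dY/dX = 672, Y = 14112

Elasticity = 672 · (42 / 14112) = 2

Interpretation: for a small percentage change in X, the percentage change in Y is approximately 2.00 times as large.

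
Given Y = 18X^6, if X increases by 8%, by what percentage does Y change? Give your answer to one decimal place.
58.7%

For Y = 18X^6:
If X → X(1 + 0.08)
Then Y → Y · (1 + 0.08)^6
     ≈ Y · 1.5869

Percentage change = ((1 + 0.08)^6 − 1) × 100% ≈ 58.7%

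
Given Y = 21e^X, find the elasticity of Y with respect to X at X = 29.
Elasticity = 29

Elasticity = (dY/dX) · (X/Y)

dY/dX = 21·e^X
At X = 29: dY/dX = 21·e^29, Y = 21·e^29

Elasticity = (21·e^29) · (29 / (21·e^29)) = 29

Interpretation: for a small percentage change in X, the percentage change in Y is approximately 29.00 times as large.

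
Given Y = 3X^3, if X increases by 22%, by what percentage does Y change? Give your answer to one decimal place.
81.6%

For Y = 3X^3:
If X → X(1 + 0.22)
Then Y → Y · (1 + 0.22)^3
     ≈ Y · 1.8158

Percentage change = ((1 + 0.22)^3 − 1) × 100% ≈ 81.6%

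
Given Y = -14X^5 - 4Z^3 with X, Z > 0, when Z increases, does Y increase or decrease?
Y decreases

Taking the partial derivative:
∂Y/∂Z = -12Z^2

∂Y/∂Z = -12Z^2 < 0 (assuming positive values)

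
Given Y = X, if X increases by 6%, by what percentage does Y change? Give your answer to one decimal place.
6.0%

For Y = X:
If X → X(1 + 0.06)
Then Y → Y · (1 + 0.06)^1
     = Y · 1.0600

Percentage change = ((1 + 0.06)^1 − 1) × 100% = 6.0%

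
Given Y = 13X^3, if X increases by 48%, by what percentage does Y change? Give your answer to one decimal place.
224.2%

For Y = 13X^3:
If X → X(1 + 0.48)
Then Y → Y · (1 + 0.48)^3
     ≈ Y · 3.2418

Percentage change = ((1 + 0.48)^3 − 1) × 100% ≈ 224.2%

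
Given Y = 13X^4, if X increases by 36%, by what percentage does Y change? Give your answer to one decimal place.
242.1%

For Y = 13X^4:
If X → X(1 + 0.36)
Then Y → Y · (1 + 0.36)^4
     ≈ Y · 3.4210

Percentage change = ((1 + 0.36)^4 − 1) × 100% ≈ 242.1%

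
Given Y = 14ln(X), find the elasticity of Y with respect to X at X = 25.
Elasticity = 1/ln(25) ≈ 0.3107

Elasticity = (dY/dX) · (X/Y)

dY/dX = 14/X
At X = 25: dY/dX = 14/25, Y = 14·ln(25)

Elasticity = (14/25) · (25 / (14·ln(25))) = 1/ln(25) ≈ 0.3107

Interpretation: for a small percentage change in X, the percentage change in Y is approximately 0.31 times as large.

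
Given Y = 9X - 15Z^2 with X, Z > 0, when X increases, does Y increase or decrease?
Y increases

Taking the partial derivative:
∂Y/∂X = 9

∂Y/∂X = 9 > 0 (assuming positive values)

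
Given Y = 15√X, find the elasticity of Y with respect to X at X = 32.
Elasticity = 1/2

Elasticity = (dY/dX) · (X/Y)

dY/dX = 15/(2·√X)
At X = 32: dY/dX = 15·√2/16, Y = 60·√2

Elasticity = (15·√2/16) · (32 / (60·√2)) = 1/2

Interpretation: for a small percentage change in X, the percentage change in Y is approximately 0.50 times as large.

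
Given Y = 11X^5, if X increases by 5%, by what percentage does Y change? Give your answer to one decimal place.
27.6%

For Y = 11X^5:
If X → X(1 + 0.05)
Then Y → Y · (1 + 0.05)^5
     ≈ Y · 1.2763

Percentage change = ((1 + 0.05)^5 − 1) × 100% ≈ 27.6%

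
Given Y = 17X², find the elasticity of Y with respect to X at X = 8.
Elasticity = 2

Elasticity = (dY/dX) · (X/Y)

dY/dX = 34·X
At X = 8: dY/dX = 272, Y = 1088

Elasticity = 272 · (8 / 1088) = 2

Interpretation: for a small percentage change in X, the percentage change in Y is approximately 2.00 times as large.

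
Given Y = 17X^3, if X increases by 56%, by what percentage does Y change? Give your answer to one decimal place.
279.6%

For Y = 17X^3:
If X → X(1 + 0.56)
Then Y → Y · (1 + 0.56)^3
     ≈ Y · 3.7964

Percentage change = ((1 + 0.56)^3 − 1) × 100% ≈ 279.6%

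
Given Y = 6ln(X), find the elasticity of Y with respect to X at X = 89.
Elasticity = 1/ln(89) ≈ 0.2228

Elasticity = (dY/dX) · (X/Y)

dY/dX = 6/X
At X = 89: dY/dX = 6/89, Y = 6·ln(89)

Elasticity = (6/89) · (89 / (6·ln(89))) = 1/ln(89) ≈ 0.2228

Interpretation: for a small percentage change in X, the percentage change in Y is approximately 0.22 times as large.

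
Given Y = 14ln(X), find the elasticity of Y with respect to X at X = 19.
Elasticity = 1/ln(19) ≈ 0.3396

Elasticity = (dY/dX) · (X/Y)

dY/dX = 14/X
At X = 19: dY/dX = 14/19, Y = 14·ln(19)

Elasticity = (14/19) · (19 / (14·ln(19))) = 1/ln(19) ≈ 0.3396

Interpretation: for a small percentage change in X, the percentage change in Y is approximately 0.34 times as large.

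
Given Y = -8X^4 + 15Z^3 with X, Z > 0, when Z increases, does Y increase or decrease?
Y increases

Taking the partial derivative:
∂Y/∂Z = 45Z^2

∂Y/∂Z = 45Z^2 > 0 (assuming positive values)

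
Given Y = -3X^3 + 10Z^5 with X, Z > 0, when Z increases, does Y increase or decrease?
Y increases

Taking the partial derivative:
∂Y/∂Z = 50Z^4

∂Y/∂Z = 50Z^4 > 0 (assuming positive values)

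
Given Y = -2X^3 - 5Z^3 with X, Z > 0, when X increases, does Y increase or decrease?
Y decreases

Taking the partial derivative:
∂Y/∂X = -6X^2

∂Y/∂X = -6X^2 < 0 (assuming positive values)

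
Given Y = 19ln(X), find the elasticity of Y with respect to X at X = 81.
Elasticity = 1/ln(81) ≈ 0.2276

Elasticity = (dY/dX) · (X/Y)

dY/dX = 19/X
At X = 81: dY/dX = 19/81, Y = 19·ln(81)

Elasticity = (19/81) · (81 / (19·ln(81))) = 1/ln(81) ≈ 0.2276

Interpretation: for a small percentage change in X, the percentage change in Y is approximately 0.23 times as large.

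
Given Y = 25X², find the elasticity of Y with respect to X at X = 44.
Elasticity = 2

Elasticity = (dY/dX) · (X/Y)

dY/dX = 50·X
At X = 44: dY/dX = 2200, Y = 48400

Elasticity = 2200 · (44 / 48400) = 2

Interpretation: for a small percentage change in X, the percentage change in Y is approximately 2.00 times as large.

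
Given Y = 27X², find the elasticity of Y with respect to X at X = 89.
Elasticity = 2

Elasticity = (dY/dX) · (X/Y)

dY/dX = 54·X
At X = 89: dY/dX = 4806, Y = 213867

Elasticity = 4806 · (89 / 213867) = 2

Interpretation: for a small percentage change in X, the percentage change in Y is approximately 2.00 times as large.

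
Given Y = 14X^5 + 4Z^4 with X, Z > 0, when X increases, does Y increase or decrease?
Y increases

Taking the partial derivative:
∂Y/∂X = 70X^4

∂Y/∂X = 70X^4 > 0 (assuming positive values)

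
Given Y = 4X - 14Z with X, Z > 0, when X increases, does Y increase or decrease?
Y increases

Taking the partial derivative:
∂Y/∂X = 4

∂Y/∂X = 4 > 0 (assuming positive values)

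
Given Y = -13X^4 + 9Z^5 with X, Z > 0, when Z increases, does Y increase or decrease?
Y increases

Taking the partial derivative:
∂Y/∂Z = 45Z^4

∂Y/∂Z = 45Z^4 > 0 (assuming positive values)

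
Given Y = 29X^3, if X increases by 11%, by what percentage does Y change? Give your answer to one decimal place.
36.8%

For Y = 29X^3:
If X → X(1 + 0.11)
Then Y → Y · (1 + 0.11)^3
     ≈ Y · 1.3676

Percentage change = ((1 + 0.11)^3 − 1) × 100% ≈ 36.8%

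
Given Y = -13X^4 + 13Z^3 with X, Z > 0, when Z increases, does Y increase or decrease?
Y increases

Taking the partial derivative:
∂Y/∂Z = 39Z^2

∂Y/∂Z = 39Z^2 > 0 (assuming positive values)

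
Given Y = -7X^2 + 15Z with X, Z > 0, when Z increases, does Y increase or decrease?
Y increases

Taking the partial derivative:
∂Y/∂Z = 15

∂Y/∂Z = 15 > 0 (assuming positive values)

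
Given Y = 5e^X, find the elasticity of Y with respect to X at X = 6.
Elasticity = 6

Elasticity = (dY/dX) · (X/Y)

dY/dX = 5·e^X
At X = 6: dY/dX = 5·e^6, Y = 5·e^6

Elasticity = (5·e^6) · (6 / (5·e^6)) = 6

Interpretation: for a small percentage change in X, the percentage change in Y is approximately 6.00 times as large.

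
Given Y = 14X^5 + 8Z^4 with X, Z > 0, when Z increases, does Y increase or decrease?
Y increases

Taking the partial derivative:
∂Y/∂Z = 32Z^3

∂Y/∂Z = 32Z^3 > 0 (assuming positive values)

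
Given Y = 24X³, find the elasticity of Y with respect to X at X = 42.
Elasticity = 3

Elasticity = (dY/dX) · (X/Y)

dY/dX = 72·X²
At X = 42: dY/dX = 127008, Y = 1778112

Elasticity = 127008 · (42 / 1778112) = 3

Interpretation: for a small percentage change in X, the percentage change in Y is approximately 3.00 times as large.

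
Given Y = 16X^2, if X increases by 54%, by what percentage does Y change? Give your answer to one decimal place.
137.2%

For Y = 16X^2:
If X → X(1 + 0.54)
Then Y → Y · (1 + 0.54)^2
     = Y · 2.3716

Percentage change = ((1 + 0.54)^2 − 1) × 100% ≈ 137.2%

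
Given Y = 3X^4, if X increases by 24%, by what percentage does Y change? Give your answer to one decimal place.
136.4%

For Y = 3X^4:
If X → X(1 + 0.24)
Then Y → Y · (1 + 0.24)^4
     ≈ Y · 2.3642

Percentage change = ((1 + 0.24)^4 − 1) × 100% ≈ 136.4%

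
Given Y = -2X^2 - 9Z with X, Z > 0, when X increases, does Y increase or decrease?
Y decreases

Taking the partial derivative:
∂Y/∂X = -4X

∂Y/∂X = -4X < 0 (assuming positive values)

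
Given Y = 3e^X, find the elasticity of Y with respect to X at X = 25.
Elasticity = 25

Elasticity = (dY/dX) · (X/Y)

dY/dX = 3·e^X
At X = 25: dY/dX = 3·e^25, Y = 3·e^25

Elasticity = (3·e^25) · (25 / (3·e^25)) = 25

Interpretation: for a small percentage change in X, the percentage change in Y is approximately 25.00 times as large.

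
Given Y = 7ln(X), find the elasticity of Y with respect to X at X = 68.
Elasticity = 1/ln(68) ≈ 0.2370

Elasticity = (dY/dX) · (X/Y)

dY/dX = 7/X
At X = 68: dY/dX = 7/68, Y = 7·ln(68)

Elasticity = (7/68) · (68 / (7·ln(68))) = 1/ln(68) ≈ 0.2370

Interpretation: for a small percentage change in X, the percentage change in Y is approximately 0.24 times as large.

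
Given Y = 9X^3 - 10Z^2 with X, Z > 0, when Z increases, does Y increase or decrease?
Y decreases

Taking the partial derivative:
∂Y/∂Z = -20Z

∂Y/∂Z = -20Z < 0 (assuming positive values)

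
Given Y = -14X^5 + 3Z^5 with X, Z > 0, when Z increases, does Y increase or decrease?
Y increases

Taking the partial derivative:
∂Y/∂Z = 15Z^4

∂Y/∂Z = 15Z^4 > 0 (assuming positive values)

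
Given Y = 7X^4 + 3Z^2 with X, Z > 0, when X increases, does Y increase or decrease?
Y increases

Taking the partial derivative:
∂Y/∂X = 28X^3

∂Y/∂X = 28X^3 > 0 (assuming positive values)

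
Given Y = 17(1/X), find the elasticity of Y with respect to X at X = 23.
Elasticity = -1

Elasticity = (dY/dX) · (X/Y)

dY/dX = -17/X²
At X = 23: dY/dX = -17/529, Y = 17/23

Elasticity = (-17/529) · (23 / (17/23)) = -1

Interpretation: for a small percentage change in X, the percentage change in Y is approximately -1.00 times as large.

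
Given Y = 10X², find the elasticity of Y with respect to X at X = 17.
Elasticity = 2

Elasticity = (dY/dX) · (X/Y)

dY/dX = 20·X
At X = 17: dY/dX = 340, Y = 2890

Elasticity = 340 · (17 / 2890) = 2

Interpretation: for a small percentage change in X, the percentage change in Y is approximately 2.00 times as large.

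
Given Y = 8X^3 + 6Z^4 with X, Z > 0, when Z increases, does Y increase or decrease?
Y increases

Taking the partial derivative:
∂Y/∂Z = 24Z^3

∂Y/∂Z = 24Z^3 > 0 (assuming positive values)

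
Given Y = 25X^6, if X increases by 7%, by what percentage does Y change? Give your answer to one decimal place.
50.1%

For Y = 25X^6:
If X → X(1 + 0.07)
Then Y → Y · (1 + 0.07)^6
     ≈ Y · 1.5007

Percentage change = ((1 + 0.07)^6 − 1) × 100% ≈ 50.1%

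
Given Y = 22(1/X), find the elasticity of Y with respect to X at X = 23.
Elasticity = -1

Elasticity = (dY/dX) · (X/Y)

dY/dX = -22/X²
At X = 23: dY/dX = -22/529, Y = 22/23

Elasticity = (-22/529) · (23 / (22/23)) = -1

Interpretation: for a small percentage change in X, the percentage change in Y is approximately -1.00 times as large.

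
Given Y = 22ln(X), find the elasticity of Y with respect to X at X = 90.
Elasticity = 1/ln(90) ≈ 0.2222

Elasticity = (dY/dX) · (X/Y)

dY/dX = 22/X
At X = 90: dY/dX = 11/45, Y = 22·ln(90)

Elasticity = (11/45) · (90 / (22·ln(90))) = 1/ln(90) ≈ 0.2222

Interpretation: for a small percentage change in X, the percentage change in Y is approximately 0.22 times as large.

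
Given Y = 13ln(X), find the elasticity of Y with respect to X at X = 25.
Elasticity = 1/ln(25) ≈ 0.3107

Elasticity = (dY/dX) · (X/Y)

dY/dX = 13/X
At X = 25: dY/dX = 13/25, Y = 13·ln(25)

Elasticity = (13/25) · (25 / (13·ln(25))) = 1/ln(25) ≈ 0.3107

Interpretation: for a small percentage change in X, the percentage change in Y is approximately 0.31 times as large.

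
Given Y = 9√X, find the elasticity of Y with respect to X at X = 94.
Elasticity = 1/2

Elasticity = (dY/dX) · (X/Y)

dY/dX = 9/(2·√X)
At X = 94: dY/dX = 9·√94/188, Y = 9·√94

Elasticity = (9·√94/188) · (94 / (9·√94)) = 1/2

Interpretation: for a small percentage change in X, the percentage change in Y is approximately 0.50 times as large.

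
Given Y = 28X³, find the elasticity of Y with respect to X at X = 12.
Elasticity = 3

Elasticity = (dY/dX) · (X/Y)

dY/dX = 84·X²
At X = 12: dY/dX = 12096, Y = 48384

Elasticity = 12096 · (12 / 48384) = 3

Interpretation: for a small percentage change in X, the percentage change in Y is approximately 3.00 times as large.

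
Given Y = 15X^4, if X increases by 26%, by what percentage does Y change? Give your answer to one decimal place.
152.0%

For Y = 15X^4:
If X → X(1 + 0.26)
Then Y → Y · (1 + 0.26)^4
     ≈ Y · 2.5205

Percentage change = ((1 + 0.26)^4 − 1) × 100% ≈ 152.0%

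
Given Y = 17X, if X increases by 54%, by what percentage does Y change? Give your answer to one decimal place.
54.0%

For Y = 17X:
If X → X(1 + 0.54)
Then Y → Y · (1 + 0.54)^1
     = Y · 1.5400

Percentage change = ((1 + 0.54)^1 − 1) × 100% = 54.0%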